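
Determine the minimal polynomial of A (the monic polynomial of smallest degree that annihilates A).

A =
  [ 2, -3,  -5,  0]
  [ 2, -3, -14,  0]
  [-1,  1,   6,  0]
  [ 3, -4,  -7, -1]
x^4 - 4*x^3 - 2*x^2 + 12*x + 9

The characteristic polynomial is χ_A(x) = (x - 3)^2*(x + 1)^2, so the eigenvalues are known. The minimal polynomial is
  m_A(x) = Π_λ (x − λ)^{k_λ}
where k_λ is the size of the *largest* Jordan block for λ (equivalently, the smallest k with (A − λI)^k v = 0 for every generalised eigenvector v of λ).

  λ = -1: largest Jordan block has size 2, contributing (x + 1)^2
  λ = 3: largest Jordan block has size 2, contributing (x − 3)^2

So m_A(x) = (x - 3)^2*(x + 1)^2 = x^4 - 4*x^3 - 2*x^2 + 12*x + 9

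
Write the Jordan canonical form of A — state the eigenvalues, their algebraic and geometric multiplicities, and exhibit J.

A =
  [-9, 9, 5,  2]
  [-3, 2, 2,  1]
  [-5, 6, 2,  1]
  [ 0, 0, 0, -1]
J_2(-2) ⊕ J_1(-1) ⊕ J_1(-1)

The characteristic polynomial is
  det(x·I − A) = x^4 + 6*x^3 + 13*x^2 + 12*x + 4 = (x + 1)^2*(x + 2)^2

Eigenvalues and multiplicities (the geometric multiplicity of λ is n − rank(A − λI), which equals the number of Jordan blocks for λ):
  λ = -2: algebraic multiplicity = 2, geometric multiplicity = 1
  λ = -1: algebraic multiplicity = 2, geometric multiplicity = 2

Determining the block sizes for each eigenvalue:
  λ = -2: one block (gm = 1), so the single block has size am = 2 → block sizes [2]
  λ = -1: gm = am = 2, so every block has size 1 → block sizes [1, 1]

Assembling the blocks gives a Jordan form
J =
  [-2,  1,  0,  0]
  [ 0, -2,  0,  0]
  [ 0,  0, -1,  0]
  [ 0,  0,  0, -1]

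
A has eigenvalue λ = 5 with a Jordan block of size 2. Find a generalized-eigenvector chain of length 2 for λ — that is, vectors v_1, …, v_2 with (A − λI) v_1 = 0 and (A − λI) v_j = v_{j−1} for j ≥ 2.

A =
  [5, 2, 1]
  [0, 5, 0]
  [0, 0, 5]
A Jordan chain for λ = 5 of length 2:
v_1 = (2, 0, 0)ᵀ
v_2 = (0, 1, 0)ᵀ

Let N = A − (5)·I. We want v_2 with N^2 v_2 = 0 but N^1 v_2 ≠ 0; then v_{j-1} := N · v_j for j = 2, …, 2.

Pick v_2 = (0, 1, 0)ᵀ.
Then v_1 = N · v_2 = (2, 0, 0)ᵀ.

Sanity check: (A − (5)·I) v_1 = (0, 0, 0)ᵀ = 0. ✓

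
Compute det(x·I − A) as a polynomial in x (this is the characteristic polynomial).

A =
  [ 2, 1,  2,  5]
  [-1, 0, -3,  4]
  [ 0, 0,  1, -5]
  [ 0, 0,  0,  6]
x^4 - 9*x^3 + 21*x^2 - 19*x + 6

Expanding det(x·I − A) (e.g. by cofactor expansion or by noting that A is similar to its Jordan form J, which has the same characteristic polynomial as A) gives
  χ_A(x) = x^4 - 9*x^3 + 21*x^2 - 19*x + 6
which factors as (x - 6)*(x - 1)^3. The eigenvalues (with algebraic multiplicities) are λ = 1 with multiplicity 3, λ = 6 with multiplicity 1.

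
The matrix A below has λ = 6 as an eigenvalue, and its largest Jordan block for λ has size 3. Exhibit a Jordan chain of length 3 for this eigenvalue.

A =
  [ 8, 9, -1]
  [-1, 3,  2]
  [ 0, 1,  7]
A Jordan chain for λ = 6 of length 3:
v_1 = (-5, 1, -1)ᵀ
v_2 = (2, -1, 0)ᵀ
v_3 = (1, 0, 0)ᵀ

Let N = A − (6)·I. We want v_3 with N^3 v_3 = 0 but N^2 v_3 ≠ 0; then v_{j-1} := N · v_j for j = 3, …, 2.

Pick v_3 = (1, 0, 0)ᵀ.
Then v_2 = N · v_3 = (2, -1, 0)ᵀ.
Then v_1 = N · v_2 = (-5, 1, -1)ᵀ.

Sanity check: (A − (6)·I) v_1 = (0, 0, 0)ᵀ = 0. ✓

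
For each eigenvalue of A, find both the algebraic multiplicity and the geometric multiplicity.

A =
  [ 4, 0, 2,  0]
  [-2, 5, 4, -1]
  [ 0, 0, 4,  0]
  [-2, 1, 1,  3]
λ = 4: alg = 4, geom = 2

Step 1 — factor the characteristic polynomial to read off the algebraic multiplicities:
  χ_A(x) = (x - 4)^4

Step 2 — compute geometric multiplicities via the rank-nullity identity g(λ) = n − rank(A − λI):
  rank(A − (4)·I) = 2, so dim ker(A − (4)·I) = n − 2 = 2

Summary:
  λ = 4: algebraic multiplicity = 4, geometric multiplicity = 2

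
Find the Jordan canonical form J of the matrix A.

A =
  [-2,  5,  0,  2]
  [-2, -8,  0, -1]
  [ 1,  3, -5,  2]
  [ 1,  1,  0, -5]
J_3(-5) ⊕ J_1(-5)

The characteristic polynomial is
  det(x·I − A) = x^4 + 20*x^3 + 150*x^2 + 500*x + 625 = (x + 5)^4

Eigenvalues and multiplicities (the geometric multiplicity of λ is n − rank(A − λI), which equals the number of Jordan blocks for λ):
  λ = -5: algebraic multiplicity = 4, geometric multiplicity = 2

Determining the block sizes for each eigenvalue:
  λ = -5: with am = 4 and gm = 2, the partition is not yet determined (e.g. several partitions of 4 into 2 parts exist). Let N = A − (-5)·I. Computing rank(N^1) = 2, rank(N^2) = 1, rank(N^3) = 0; the number of blocks of size ≥ j is rank(N^{j−1}) − rank(N^j), giving [2, 1, 1]. So we have 1 block(s) of size 3, 1 block(s) of size 1 → block sizes [3, 1]

Assembling the blocks gives a Jordan form
J =
  [-5,  1,  0,  0]
  [ 0, -5,  1,  0]
  [ 0,  0, -5,  0]
  [ 0,  0,  0, -5]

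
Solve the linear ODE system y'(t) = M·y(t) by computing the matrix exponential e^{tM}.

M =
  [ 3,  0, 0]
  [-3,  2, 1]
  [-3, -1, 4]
e^{tM} =
  [exp(3*t), 0, 0]
  [-3*t*exp(3*t), -t*exp(3*t) + exp(3*t), t*exp(3*t)]
  [-3*t*exp(3*t), -t*exp(3*t), t*exp(3*t) + exp(3*t)]

Strategy: write M = P · J · P⁻¹ where J is a Jordan canonical form, so e^{tM} = P · e^{tJ} · P⁻¹, and e^{tJ} can be computed block-by-block.

M has Jordan form
J =
  [3, 1, 0]
  [0, 3, 0]
  [0, 0, 3]
(up to reordering of blocks).

Per-block formulas:
  For a 1×1 block at λ = 3: exp(t · [3]) = [e^(3t)].
  For a 2×2 Jordan block J_2(3): exp(t · J_2(3)) = e^(3t)·(I + t·N), where N is the 2×2 nilpotent shift.

After assembling e^{tJ} and conjugating by P, we get:

e^{tM} =
  [exp(3*t), 0, 0]
  [-3*t*exp(3*t), -t*exp(3*t) + exp(3*t), t*exp(3*t)]
  [-3*t*exp(3*t), -t*exp(3*t), t*exp(3*t) + exp(3*t)]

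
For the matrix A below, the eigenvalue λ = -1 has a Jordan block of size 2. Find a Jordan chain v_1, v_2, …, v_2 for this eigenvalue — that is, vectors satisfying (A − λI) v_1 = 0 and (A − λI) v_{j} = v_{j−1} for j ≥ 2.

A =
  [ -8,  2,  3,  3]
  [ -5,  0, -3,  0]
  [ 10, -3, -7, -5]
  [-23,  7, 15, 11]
A Jordan chain for λ = -1 of length 2:
v_1 = (-7, -5, 10, -23)ᵀ
v_2 = (1, 0, 0, 0)ᵀ

Let N = A − (-1)·I. We want v_2 with N^2 v_2 = 0 but N^1 v_2 ≠ 0; then v_{j-1} := N · v_j for j = 2, …, 2.

Pick v_2 = (1, 0, 0, 0)ᵀ.
Then v_1 = N · v_2 = (-7, -5, 10, -23)ᵀ.

Sanity check: (A − (-1)·I) v_1 = (0, 0, 0, 0)ᵀ = 0. ✓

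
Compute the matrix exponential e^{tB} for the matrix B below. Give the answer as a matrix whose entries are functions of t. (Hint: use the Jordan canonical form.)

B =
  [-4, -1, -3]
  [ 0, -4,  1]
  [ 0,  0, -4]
e^{tB} =
  [exp(-4*t), -t*exp(-4*t), -t^2*exp(-4*t)/2 - 3*t*exp(-4*t)]
  [0, exp(-4*t), t*exp(-4*t)]
  [0, 0, exp(-4*t)]

Strategy: write B = P · J · P⁻¹ where J is a Jordan canonical form, so e^{tB} = P · e^{tJ} · P⁻¹, and e^{tJ} can be computed block-by-block.

B has Jordan form
J =
  [-4,  1,  0]
  [ 0, -4,  1]
  [ 0,  0, -4]
(up to reordering of blocks).

Per-block formulas:
  For a 3×3 Jordan block J_3(-4): exp(t · J_3(-4)) = e^(-4t)·(I + t·N + (t^2/2)·N^2), where N is the 3×3 nilpotent shift.

After assembling e^{tJ} and conjugating by P, we get:

e^{tB} =
  [exp(-4*t), -t*exp(-4*t), -t^2*exp(-4*t)/2 - 3*t*exp(-4*t)]
  [0, exp(-4*t), t*exp(-4*t)]
  [0, 0, exp(-4*t)]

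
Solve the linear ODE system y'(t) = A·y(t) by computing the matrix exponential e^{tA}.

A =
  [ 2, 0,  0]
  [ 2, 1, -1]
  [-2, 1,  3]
e^{tA} =
  [exp(2*t), 0, 0]
  [2*t*exp(2*t), -t*exp(2*t) + exp(2*t), -t*exp(2*t)]
  [-2*t*exp(2*t), t*exp(2*t), t*exp(2*t) + exp(2*t)]

Strategy: write A = P · J · P⁻¹ where J is a Jordan canonical form, so e^{tA} = P · e^{tJ} · P⁻¹, and e^{tJ} can be computed block-by-block.

A has Jordan form
J =
  [2, 1, 0]
  [0, 2, 0]
  [0, 0, 2]
(up to reordering of blocks).

Per-block formulas:
  For a 1×1 block at λ = 2: exp(t · [2]) = [e^(2t)].
  For a 2×2 Jordan block J_2(2): exp(t · J_2(2)) = e^(2t)·(I + t·N), where N is the 2×2 nilpotent shift.

After assembling e^{tJ} and conjugating by P, we get:

e^{tA} =
  [exp(2*t), 0, 0]
  [2*t*exp(2*t), -t*exp(2*t) + exp(2*t), -t*exp(2*t)]
  [-2*t*exp(2*t), t*exp(2*t), t*exp(2*t) + exp(2*t)]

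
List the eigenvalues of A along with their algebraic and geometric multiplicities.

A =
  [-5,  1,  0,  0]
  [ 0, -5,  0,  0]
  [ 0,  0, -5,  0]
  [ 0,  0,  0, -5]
λ = -5: alg = 4, geom = 3

Step 1 — factor the characteristic polynomial to read off the algebraic multiplicities:
  χ_A(x) = (x + 5)^4

Step 2 — compute geometric multiplicities via the rank-nullity identity g(λ) = n − rank(A − λI):
  rank(A − (-5)·I) = 1, so dim ker(A − (-5)·I) = n − 1 = 3

Summary:
  λ = -5: algebraic multiplicity = 4, geometric multiplicity = 3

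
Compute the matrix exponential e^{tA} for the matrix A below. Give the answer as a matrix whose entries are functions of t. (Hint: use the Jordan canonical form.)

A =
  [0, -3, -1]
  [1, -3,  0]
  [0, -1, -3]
e^{tA} =
  [t^2*exp(-2*t)/2 + 2*t*exp(-2*t) + exp(-2*t), -t^2*exp(-2*t) - 3*t*exp(-2*t), -t^2*exp(-2*t)/2 - t*exp(-2*t)]
  [t^2*exp(-2*t)/2 + t*exp(-2*t), -t^2*exp(-2*t) - t*exp(-2*t) + exp(-2*t), -t^2*exp(-2*t)/2]
  [-t^2*exp(-2*t)/2, t^2*exp(-2*t) - t*exp(-2*t), t^2*exp(-2*t)/2 - t*exp(-2*t) + exp(-2*t)]

Strategy: write A = P · J · P⁻¹ where J is a Jordan canonical form, so e^{tA} = P · e^{tJ} · P⁻¹, and e^{tJ} can be computed block-by-block.

A has Jordan form
J =
  [-2,  1,  0]
  [ 0, -2,  1]
  [ 0,  0, -2]
(up to reordering of blocks).

Per-block formulas:
  For a 3×3 Jordan block J_3(-2): exp(t · J_3(-2)) = e^(-2t)·(I + t·N + (t^2/2)·N^2), where N is the 3×3 nilpotent shift.

After assembling e^{tJ} and conjugating by P, we get:

e^{tA} =
  [t^2*exp(-2*t)/2 + 2*t*exp(-2*t) + exp(-2*t), -t^2*exp(-2*t) - 3*t*exp(-2*t), -t^2*exp(-2*t)/2 - t*exp(-2*t)]
  [t^2*exp(-2*t)/2 + t*exp(-2*t), -t^2*exp(-2*t) - t*exp(-2*t) + exp(-2*t), -t^2*exp(-2*t)/2]
  [-t^2*exp(-2*t)/2, t^2*exp(-2*t) - t*exp(-2*t), t^2*exp(-2*t)/2 - t*exp(-2*t) + exp(-2*t)]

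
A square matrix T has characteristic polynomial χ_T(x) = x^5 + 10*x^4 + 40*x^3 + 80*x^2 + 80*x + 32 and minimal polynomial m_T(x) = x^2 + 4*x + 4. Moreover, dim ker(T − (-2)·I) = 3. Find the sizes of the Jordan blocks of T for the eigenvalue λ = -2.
Block sizes for λ = -2: [2, 2, 1]

Step 1 — from the characteristic polynomial, algebraic multiplicity of λ = -2 is 5. From dim ker(T − (-2)·I) = 3, there are exactly 3 Jordan blocks for λ = -2.
Step 2 — from the minimal polynomial, the factor (x + 2)^2 tells us the largest block for λ = -2 has size 2.
Step 3 — with total size 5, 3 blocks, and largest block 2, the block sizes (in nonincreasing order) are [2, 2, 1].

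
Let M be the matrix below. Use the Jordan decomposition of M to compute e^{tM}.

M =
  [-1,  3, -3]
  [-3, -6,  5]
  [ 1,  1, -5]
e^{tM} =
  [-3*t^2*exp(-4*t)/2 + 3*t*exp(-4*t) + exp(-4*t), 3*t*exp(-4*t), 9*t^2*exp(-4*t)/2 - 3*t*exp(-4*t)]
  [t^2*exp(-4*t) - 3*t*exp(-4*t), -2*t*exp(-4*t) + exp(-4*t), -3*t^2*exp(-4*t) + 5*t*exp(-4*t)]
  [-t^2*exp(-4*t)/2 + t*exp(-4*t), t*exp(-4*t), 3*t^2*exp(-4*t)/2 - t*exp(-4*t) + exp(-4*t)]

Strategy: write M = P · J · P⁻¹ where J is a Jordan canonical form, so e^{tM} = P · e^{tJ} · P⁻¹, and e^{tJ} can be computed block-by-block.

M has Jordan form
J =
  [-4,  1,  0]
  [ 0, -4,  1]
  [ 0,  0, -4]
(up to reordering of blocks).

Per-block formulas:
  For a 3×3 Jordan block J_3(-4): exp(t · J_3(-4)) = e^(-4t)·(I + t·N + (t^2/2)·N^2), where N is the 3×3 nilpotent shift.

After assembling e^{tJ} and conjugating by P, we get:

e^{tM} =
  [-3*t^2*exp(-4*t)/2 + 3*t*exp(-4*t) + exp(-4*t), 3*t*exp(-4*t), 9*t^2*exp(-4*t)/2 - 3*t*exp(-4*t)]
  [t^2*exp(-4*t) - 3*t*exp(-4*t), -2*t*exp(-4*t) + exp(-4*t), -3*t^2*exp(-4*t) + 5*t*exp(-4*t)]
  [-t^2*exp(-4*t)/2 + t*exp(-4*t), t*exp(-4*t), 3*t^2*exp(-4*t)/2 - t*exp(-4*t) + exp(-4*t)]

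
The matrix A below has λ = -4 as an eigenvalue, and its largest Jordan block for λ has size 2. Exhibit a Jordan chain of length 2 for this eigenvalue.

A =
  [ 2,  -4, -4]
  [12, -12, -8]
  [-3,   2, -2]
A Jordan chain for λ = -4 of length 2:
v_1 = (6, 12, -3)ᵀ
v_2 = (1, 0, 0)ᵀ

Let N = A − (-4)·I. We want v_2 with N^2 v_2 = 0 but N^1 v_2 ≠ 0; then v_{j-1} := N · v_j for j = 2, …, 2.

Pick v_2 = (1, 0, 0)ᵀ.
Then v_1 = N · v_2 = (6, 12, -3)ᵀ.

Sanity check: (A − (-4)·I) v_1 = (0, 0, 0)ᵀ = 0. ✓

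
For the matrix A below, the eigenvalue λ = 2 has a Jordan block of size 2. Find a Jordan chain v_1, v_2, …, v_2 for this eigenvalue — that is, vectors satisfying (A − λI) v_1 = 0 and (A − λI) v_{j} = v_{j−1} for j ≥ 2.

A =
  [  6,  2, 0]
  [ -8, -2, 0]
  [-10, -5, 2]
A Jordan chain for λ = 2 of length 2:
v_1 = (4, -8, -10)ᵀ
v_2 = (1, 0, 0)ᵀ

Let N = A − (2)·I. We want v_2 with N^2 v_2 = 0 but N^1 v_2 ≠ 0; then v_{j-1} := N · v_j for j = 2, …, 2.

Pick v_2 = (1, 0, 0)ᵀ.
Then v_1 = N · v_2 = (4, -8, -10)ᵀ.

Sanity check: (A − (2)·I) v_1 = (0, 0, 0)ᵀ = 0. ✓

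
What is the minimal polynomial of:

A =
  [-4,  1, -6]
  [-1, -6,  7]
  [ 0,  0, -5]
x^3 + 15*x^2 + 75*x + 125

The characteristic polynomial is χ_A(x) = (x + 5)^3, so the eigenvalues are known. The minimal polynomial is
  m_A(x) = Π_λ (x − λ)^{k_λ}
where k_λ is the size of the *largest* Jordan block for λ (equivalently, the smallest k with (A − λI)^k v = 0 for every generalised eigenvector v of λ).

  λ = -5: largest Jordan block has size 3, contributing (x + 5)^3

So m_A(x) = (x + 5)^3 = x^3 + 15*x^2 + 75*x + 125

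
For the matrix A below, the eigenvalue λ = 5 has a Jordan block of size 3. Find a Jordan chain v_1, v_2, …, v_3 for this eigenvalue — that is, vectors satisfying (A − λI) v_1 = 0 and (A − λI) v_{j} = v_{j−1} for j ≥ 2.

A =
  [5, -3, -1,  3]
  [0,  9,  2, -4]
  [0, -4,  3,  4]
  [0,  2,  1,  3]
A Jordan chain for λ = 5 of length 3:
v_1 = (-2, 0, 0, 0)ᵀ
v_2 = (-3, 4, -4, 2)ᵀ
v_3 = (0, 1, 0, 0)ᵀ

Let N = A − (5)·I. We want v_3 with N^3 v_3 = 0 but N^2 v_3 ≠ 0; then v_{j-1} := N · v_j for j = 3, …, 2.

Pick v_3 = (0, 1, 0, 0)ᵀ.
Then v_2 = N · v_3 = (-3, 4, -4, 2)ᵀ.
Then v_1 = N · v_2 = (-2, 0, 0, 0)ᵀ.

Sanity check: (A − (5)·I) v_1 = (0, 0, 0, 0)ᵀ = 0. ✓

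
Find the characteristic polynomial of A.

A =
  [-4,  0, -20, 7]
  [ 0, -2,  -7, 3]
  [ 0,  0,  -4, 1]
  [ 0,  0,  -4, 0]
x^4 + 10*x^3 + 36*x^2 + 56*x + 32

Expanding det(x·I − A) (e.g. by cofactor expansion or by noting that A is similar to its Jordan form J, which has the same characteristic polynomial as A) gives
  χ_A(x) = x^4 + 10*x^3 + 36*x^2 + 56*x + 32
which factors as (x + 2)^3*(x + 4). The eigenvalues (with algebraic multiplicities) are λ = -4 with multiplicity 1, λ = -2 with multiplicity 3.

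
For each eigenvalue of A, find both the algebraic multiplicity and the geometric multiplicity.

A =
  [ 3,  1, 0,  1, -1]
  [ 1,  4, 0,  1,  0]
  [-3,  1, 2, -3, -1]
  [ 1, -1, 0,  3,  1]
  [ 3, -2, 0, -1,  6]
λ = 2: alg = 1, geom = 1; λ = 4: alg = 4, geom = 2

Step 1 — factor the characteristic polynomial to read off the algebraic multiplicities:
  χ_A(x) = (x - 4)^4*(x - 2)

Step 2 — compute geometric multiplicities via the rank-nullity identity g(λ) = n − rank(A − λI):
  rank(A − (2)·I) = 4, so dim ker(A − (2)·I) = n − 4 = 1
  rank(A − (4)·I) = 3, so dim ker(A − (4)·I) = n − 3 = 2

Summary:
  λ = 2: algebraic multiplicity = 1, geometric multiplicity = 1
  λ = 4: algebraic multiplicity = 4, geometric multiplicity = 2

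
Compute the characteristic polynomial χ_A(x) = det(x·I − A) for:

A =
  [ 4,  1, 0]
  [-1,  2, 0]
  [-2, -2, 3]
x^3 - 9*x^2 + 27*x - 27

Expanding det(x·I − A) (e.g. by cofactor expansion or by noting that A is similar to its Jordan form J, which has the same characteristic polynomial as A) gives
  χ_A(x) = x^3 - 9*x^2 + 27*x - 27
which factors as (x - 3)^3. The eigenvalues (with algebraic multiplicities) are λ = 3 with multiplicity 3.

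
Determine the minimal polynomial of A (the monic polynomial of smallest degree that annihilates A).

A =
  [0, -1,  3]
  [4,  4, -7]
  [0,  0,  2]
x^3 - 6*x^2 + 12*x - 8

The characteristic polynomial is χ_A(x) = (x - 2)^3, so the eigenvalues are known. The minimal polynomial is
  m_A(x) = Π_λ (x − λ)^{k_λ}
where k_λ is the size of the *largest* Jordan block for λ (equivalently, the smallest k with (A − λI)^k v = 0 for every generalised eigenvector v of λ).

  λ = 2: largest Jordan block has size 3, contributing (x − 2)^3

So m_A(x) = (x - 2)^3 = x^3 - 6*x^2 + 12*x - 8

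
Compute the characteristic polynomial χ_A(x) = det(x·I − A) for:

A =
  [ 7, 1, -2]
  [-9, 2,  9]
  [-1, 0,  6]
x^3 - 15*x^2 + 75*x - 125

Expanding det(x·I − A) (e.g. by cofactor expansion or by noting that A is similar to its Jordan form J, which has the same characteristic polynomial as A) gives
  χ_A(x) = x^3 - 15*x^2 + 75*x - 125
which factors as (x - 5)^3. The eigenvalues (with algebraic multiplicities) are λ = 5 with multiplicity 3.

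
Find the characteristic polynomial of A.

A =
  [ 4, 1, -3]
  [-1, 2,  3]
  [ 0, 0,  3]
x^3 - 9*x^2 + 27*x - 27

Expanding det(x·I − A) (e.g. by cofactor expansion or by noting that A is similar to its Jordan form J, which has the same characteristic polynomial as A) gives
  χ_A(x) = x^3 - 9*x^2 + 27*x - 27
which factors as (x - 3)^3. The eigenvalues (with algebraic multiplicities) are λ = 3 with multiplicity 3.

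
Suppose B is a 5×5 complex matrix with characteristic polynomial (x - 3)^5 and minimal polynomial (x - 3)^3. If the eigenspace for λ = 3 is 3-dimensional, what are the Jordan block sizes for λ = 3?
Block sizes for λ = 3: [3, 1, 1]

Step 1 — from the characteristic polynomial, algebraic multiplicity of λ = 3 is 5. From dim ker(B − (3)·I) = 3, there are exactly 3 Jordan blocks for λ = 3.
Step 2 — from the minimal polynomial, the factor (x − 3)^3 tells us the largest block for λ = 3 has size 3.
Step 3 — with total size 5, 3 blocks, and largest block 3, the block sizes (in nonincreasing order) are [3, 1, 1].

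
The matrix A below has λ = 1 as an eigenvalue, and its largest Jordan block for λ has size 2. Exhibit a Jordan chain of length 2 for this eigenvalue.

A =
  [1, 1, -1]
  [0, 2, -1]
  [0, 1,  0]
A Jordan chain for λ = 1 of length 2:
v_1 = (1, 1, 1)ᵀ
v_2 = (0, 1, 0)ᵀ

Let N = A − (1)·I. We want v_2 with N^2 v_2 = 0 but N^1 v_2 ≠ 0; then v_{j-1} := N · v_j for j = 2, …, 2.

Pick v_2 = (0, 1, 0)ᵀ.
Then v_1 = N · v_2 = (1, 1, 1)ᵀ.

Sanity check: (A − (1)·I) v_1 = (0, 0, 0)ᵀ = 0. ✓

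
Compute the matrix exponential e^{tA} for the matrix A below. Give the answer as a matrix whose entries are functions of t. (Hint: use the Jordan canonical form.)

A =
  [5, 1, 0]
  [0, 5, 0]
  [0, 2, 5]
e^{tA} =
  [exp(5*t), t*exp(5*t), 0]
  [0, exp(5*t), 0]
  [0, 2*t*exp(5*t), exp(5*t)]

Strategy: write A = P · J · P⁻¹ where J is a Jordan canonical form, so e^{tA} = P · e^{tJ} · P⁻¹, and e^{tJ} can be computed block-by-block.

A has Jordan form
J =
  [5, 1, 0]
  [0, 5, 0]
  [0, 0, 5]
(up to reordering of blocks).

Per-block formulas:
  For a 2×2 Jordan block J_2(5): exp(t · J_2(5)) = e^(5t)·(I + t·N), where N is the 2×2 nilpotent shift.
  For a 1×1 block at λ = 5: exp(t · [5]) = [e^(5t)].

After assembling e^{tJ} and conjugating by P, we get:

e^{tA} =
  [exp(5*t), t*exp(5*t), 0]
  [0, exp(5*t), 0]
  [0, 2*t*exp(5*t), exp(5*t)]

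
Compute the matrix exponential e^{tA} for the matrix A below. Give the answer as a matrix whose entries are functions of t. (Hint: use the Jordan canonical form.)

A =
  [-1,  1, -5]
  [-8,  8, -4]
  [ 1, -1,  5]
e^{tA} =
  [-t*exp(6*t) + 1, t*exp(6*t), t*exp(6*t) - exp(6*t) + 1]
  [-2*t*exp(6*t) - exp(6*t) + 1, 2*t*exp(6*t) + exp(6*t), 2*t*exp(6*t) - exp(6*t) + 1]
  [t*exp(6*t), -t*exp(6*t), -t*exp(6*t) + exp(6*t)]

Strategy: write A = P · J · P⁻¹ where J is a Jordan canonical form, so e^{tA} = P · e^{tJ} · P⁻¹, and e^{tJ} can be computed block-by-block.

A has Jordan form
J =
  [0, 0, 0]
  [0, 6, 1]
  [0, 0, 6]
(up to reordering of blocks).

Per-block formulas:
  For a 2×2 Jordan block J_2(6): exp(t · J_2(6)) = e^(6t)·(I + t·N), where N is the 2×2 nilpotent shift.
  For a 1×1 block at λ = 0: exp(t · [0]) = [e^(0t)].

After assembling e^{tJ} and conjugating by P, we get:

e^{tA} =
  [-t*exp(6*t) + 1, t*exp(6*t), t*exp(6*t) - exp(6*t) + 1]
  [-2*t*exp(6*t) - exp(6*t) + 1, 2*t*exp(6*t) + exp(6*t), 2*t*exp(6*t) - exp(6*t) + 1]
  [t*exp(6*t), -t*exp(6*t), -t*exp(6*t) + exp(6*t)]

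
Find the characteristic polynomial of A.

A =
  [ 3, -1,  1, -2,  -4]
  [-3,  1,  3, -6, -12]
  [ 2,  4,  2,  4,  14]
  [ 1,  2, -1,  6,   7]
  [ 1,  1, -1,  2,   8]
x^5 - 20*x^4 + 160*x^3 - 640*x^2 + 1280*x - 1024

Expanding det(x·I − A) (e.g. by cofactor expansion or by noting that A is similar to its Jordan form J, which has the same characteristic polynomial as A) gives
  χ_A(x) = x^5 - 20*x^4 + 160*x^3 - 640*x^2 + 1280*x - 1024
which factors as (x - 4)^5. The eigenvalues (with algebraic multiplicities) are λ = 4 with multiplicity 5.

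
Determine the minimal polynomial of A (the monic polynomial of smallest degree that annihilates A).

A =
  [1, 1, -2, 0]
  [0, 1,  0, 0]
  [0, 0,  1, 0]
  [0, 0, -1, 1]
x^2 - 2*x + 1

The characteristic polynomial is χ_A(x) = (x - 1)^4, so the eigenvalues are known. The minimal polynomial is
  m_A(x) = Π_λ (x − λ)^{k_λ}
where k_λ is the size of the *largest* Jordan block for λ (equivalently, the smallest k with (A − λI)^k v = 0 for every generalised eigenvector v of λ).

  λ = 1: largest Jordan block has size 2, contributing (x − 1)^2

So m_A(x) = (x - 1)^2 = x^2 - 2*x + 1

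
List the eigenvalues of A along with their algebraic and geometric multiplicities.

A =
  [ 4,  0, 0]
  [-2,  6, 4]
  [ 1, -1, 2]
λ = 4: alg = 3, geom = 2

Step 1 — factor the characteristic polynomial to read off the algebraic multiplicities:
  χ_A(x) = (x - 4)^3

Step 2 — compute geometric multiplicities via the rank-nullity identity g(λ) = n − rank(A − λI):
  rank(A − (4)·I) = 1, so dim ker(A − (4)·I) = n − 1 = 2

Summary:
  λ = 4: algebraic multiplicity = 3, geometric multiplicity = 2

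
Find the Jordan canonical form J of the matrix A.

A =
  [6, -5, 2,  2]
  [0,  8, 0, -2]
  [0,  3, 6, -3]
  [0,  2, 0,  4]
J_2(6) ⊕ J_2(6)

The characteristic polynomial is
  det(x·I − A) = x^4 - 24*x^3 + 216*x^2 - 864*x + 1296 = (x - 6)^4

Eigenvalues and multiplicities (the geometric multiplicity of λ is n − rank(A − λI), which equals the number of Jordan blocks for λ):
  λ = 6: algebraic multiplicity = 4, geometric multiplicity = 2

Determining the block sizes for each eigenvalue:
  λ = 6: with am = 4 and gm = 2, the partition is not yet determined (e.g. several partitions of 4 into 2 parts exist). Let N = A − (6)·I. Computing rank(N^1) = 2, rank(N^2) = 0; the number of blocks of size ≥ j is rank(N^{j−1}) − rank(N^j), giving [2, 2]. So we have 2 block(s) of size 2 → block sizes [2, 2]

Assembling the blocks gives a Jordan form
J =
  [6, 1, 0, 0]
  [0, 6, 0, 0]
  [0, 0, 6, 1]
  [0, 0, 0, 6]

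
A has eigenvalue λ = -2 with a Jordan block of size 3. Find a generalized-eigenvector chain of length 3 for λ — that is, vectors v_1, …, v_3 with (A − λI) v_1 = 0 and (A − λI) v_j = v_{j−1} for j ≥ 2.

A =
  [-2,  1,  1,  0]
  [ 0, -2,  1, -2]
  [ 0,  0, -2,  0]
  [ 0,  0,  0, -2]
A Jordan chain for λ = -2 of length 3:
v_1 = (1, 0, 0, 0)ᵀ
v_2 = (1, 1, 0, 0)ᵀ
v_3 = (0, 0, 1, 0)ᵀ

Let N = A − (-2)·I. We want v_3 with N^3 v_3 = 0 but N^2 v_3 ≠ 0; then v_{j-1} := N · v_j for j = 3, …, 2.

Pick v_3 = (0, 0, 1, 0)ᵀ.
Then v_2 = N · v_3 = (1, 1, 0, 0)ᵀ.
Then v_1 = N · v_2 = (1, 0, 0, 0)ᵀ.

Sanity check: (A − (-2)·I) v_1 = (0, 0, 0, 0)ᵀ = 0. ✓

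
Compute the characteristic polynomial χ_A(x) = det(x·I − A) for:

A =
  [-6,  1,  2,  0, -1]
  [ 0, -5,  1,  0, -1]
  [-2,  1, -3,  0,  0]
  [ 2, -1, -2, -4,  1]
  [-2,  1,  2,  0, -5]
x^5 + 23*x^4 + 211*x^3 + 965*x^2 + 2200*x + 2000

Expanding det(x·I − A) (e.g. by cofactor expansion or by noting that A is similar to its Jordan form J, which has the same characteristic polynomial as A) gives
  χ_A(x) = x^5 + 23*x^4 + 211*x^3 + 965*x^2 + 2200*x + 2000
which factors as (x + 4)^2*(x + 5)^3. The eigenvalues (with algebraic multiplicities) are λ = -5 with multiplicity 3, λ = -4 with multiplicity 2.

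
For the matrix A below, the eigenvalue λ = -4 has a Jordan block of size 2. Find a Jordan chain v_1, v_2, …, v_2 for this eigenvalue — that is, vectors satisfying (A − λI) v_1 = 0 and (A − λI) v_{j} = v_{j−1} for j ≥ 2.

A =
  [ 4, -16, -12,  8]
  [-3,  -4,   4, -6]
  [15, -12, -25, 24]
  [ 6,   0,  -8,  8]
A Jordan chain for λ = -4 of length 2:
v_1 = (-48, -12, 0, 24)ᵀ
v_2 = (4, 5, 0, 0)ᵀ

Let N = A − (-4)·I. We want v_2 with N^2 v_2 = 0 but N^1 v_2 ≠ 0; then v_{j-1} := N · v_j for j = 2, …, 2.

Pick v_2 = (4, 5, 0, 0)ᵀ.
Then v_1 = N · v_2 = (-48, -12, 0, 24)ᵀ.

Sanity check: (A − (-4)·I) v_1 = (0, 0, 0, 0)ᵀ = 0. ✓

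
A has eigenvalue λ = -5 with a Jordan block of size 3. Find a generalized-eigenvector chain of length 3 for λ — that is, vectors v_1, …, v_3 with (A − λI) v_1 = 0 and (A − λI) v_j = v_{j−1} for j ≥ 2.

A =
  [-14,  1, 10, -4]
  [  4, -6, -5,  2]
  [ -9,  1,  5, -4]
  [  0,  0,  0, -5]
A Jordan chain for λ = -5 of length 3:
v_1 = (-5, 5, -5, 0)ᵀ
v_2 = (-9, 4, -9, 0)ᵀ
v_3 = (1, 0, 0, 0)ᵀ

Let N = A − (-5)·I. We want v_3 with N^3 v_3 = 0 but N^2 v_3 ≠ 0; then v_{j-1} := N · v_j for j = 3, …, 2.

Pick v_3 = (1, 0, 0, 0)ᵀ.
Then v_2 = N · v_3 = (-9, 4, -9, 0)ᵀ.
Then v_1 = N · v_2 = (-5, 5, -5, 0)ᵀ.

Sanity check: (A − (-5)·I) v_1 = (0, 0, 0, 0)ᵀ = 0. ✓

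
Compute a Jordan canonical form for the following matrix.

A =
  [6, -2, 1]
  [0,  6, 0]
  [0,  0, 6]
J_2(6) ⊕ J_1(6)

The characteristic polynomial is
  det(x·I − A) = x^3 - 18*x^2 + 108*x - 216 = (x - 6)^3

Eigenvalues and multiplicities (the geometric multiplicity of λ is n − rank(A − λI), which equals the number of Jordan blocks for λ):
  λ = 6: algebraic multiplicity = 3, geometric multiplicity = 2

Determining the block sizes for each eigenvalue:
  λ = 6: 2 blocks summing to 3 forces exactly one block of size 2 and the rest size 1 → block sizes [2, 1]

Assembling the blocks gives a Jordan form
J =
  [6, 1, 0]
  [0, 6, 0]
  [0, 0, 6]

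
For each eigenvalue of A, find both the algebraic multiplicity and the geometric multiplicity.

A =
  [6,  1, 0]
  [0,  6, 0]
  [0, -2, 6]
λ = 6: alg = 3, geom = 2

Step 1 — factor the characteristic polynomial to read off the algebraic multiplicities:
  χ_A(x) = (x - 6)^3

Step 2 — compute geometric multiplicities via the rank-nullity identity g(λ) = n − rank(A − λI):
  rank(A − (6)·I) = 1, so dim ker(A − (6)·I) = n − 1 = 2

Summary:
  λ = 6: algebraic multiplicity = 3, geometric multiplicity = 2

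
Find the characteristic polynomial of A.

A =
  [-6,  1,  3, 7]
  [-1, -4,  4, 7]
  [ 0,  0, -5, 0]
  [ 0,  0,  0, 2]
x^4 + 13*x^3 + 45*x^2 - 25*x - 250

Expanding det(x·I − A) (e.g. by cofactor expansion or by noting that A is similar to its Jordan form J, which has the same characteristic polynomial as A) gives
  χ_A(x) = x^4 + 13*x^3 + 45*x^2 - 25*x - 250
which factors as (x - 2)*(x + 5)^3. The eigenvalues (with algebraic multiplicities) are λ = -5 with multiplicity 3, λ = 2 with multiplicity 1.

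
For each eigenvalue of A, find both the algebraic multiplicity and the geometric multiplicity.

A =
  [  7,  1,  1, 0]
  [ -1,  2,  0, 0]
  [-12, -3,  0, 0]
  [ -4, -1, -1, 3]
λ = 3: alg = 4, geom = 2

Step 1 — factor the characteristic polynomial to read off the algebraic multiplicities:
  χ_A(x) = (x - 3)^4

Step 2 — compute geometric multiplicities via the rank-nullity identity g(λ) = n − rank(A − λI):
  rank(A − (3)·I) = 2, so dim ker(A − (3)·I) = n − 2 = 2

Summary:
  λ = 3: algebraic multiplicity = 4, geometric multiplicity = 2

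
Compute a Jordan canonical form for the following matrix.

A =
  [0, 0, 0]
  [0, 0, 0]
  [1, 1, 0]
J_2(0) ⊕ J_1(0)

The characteristic polynomial is
  det(x·I − A) = x^3

Eigenvalues and multiplicities (the geometric multiplicity of λ is n − rank(A − λI), which equals the number of Jordan blocks for λ):
  λ = 0: algebraic multiplicity = 3, geometric multiplicity = 2

Determining the block sizes for each eigenvalue:
  λ = 0: 2 blocks summing to 3 forces exactly one block of size 2 and the rest size 1 → block sizes [2, 1]

Assembling the blocks gives a Jordan form
J =
  [0, 1, 0]
  [0, 0, 0]
  [0, 0, 0]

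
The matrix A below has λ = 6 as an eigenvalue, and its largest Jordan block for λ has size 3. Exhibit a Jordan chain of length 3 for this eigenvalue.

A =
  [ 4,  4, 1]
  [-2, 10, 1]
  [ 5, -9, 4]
A Jordan chain for λ = 6 of length 3:
v_1 = (1, 1, -2)ᵀ
v_2 = (-2, -2, 5)ᵀ
v_3 = (1, 0, 0)ᵀ

Let N = A − (6)·I. We want v_3 with N^3 v_3 = 0 but N^2 v_3 ≠ 0; then v_{j-1} := N · v_j for j = 3, …, 2.

Pick v_3 = (1, 0, 0)ᵀ.
Then v_2 = N · v_3 = (-2, -2, 5)ᵀ.
Then v_1 = N · v_2 = (1, 1, -2)ᵀ.

Sanity check: (A − (6)·I) v_1 = (0, 0, 0)ᵀ = 0. ✓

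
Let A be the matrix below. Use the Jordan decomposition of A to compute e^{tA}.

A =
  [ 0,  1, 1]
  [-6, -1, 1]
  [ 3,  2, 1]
e^{tA} =
  [1 - 3*t^2/2, t^2/2 + t, t^2 + t]
  [9*t^2/2 - 6*t, -3*t^2/2 - t + 1, -3*t^2 + t]
  [-9*t^2/2 + 3*t, 3*t^2/2 + 2*t, 3*t^2 + t + 1]

Strategy: write A = P · J · P⁻¹ where J is a Jordan canonical form, so e^{tA} = P · e^{tJ} · P⁻¹, and e^{tJ} can be computed block-by-block.

A has Jordan form
J =
  [0, 1, 0]
  [0, 0, 1]
  [0, 0, 0]
(up to reordering of blocks).

Per-block formulas:
  For a 3×3 Jordan block J_3(0): exp(t · J_3(0)) = e^(0t)·(I + t·N + (t^2/2)·N^2), where N is the 3×3 nilpotent shift.

After assembling e^{tJ} and conjugating by P, we get:

e^{tA} =
  [1 - 3*t^2/2, t^2/2 + t, t^2 + t]
  [9*t^2/2 - 6*t, -3*t^2/2 - t + 1, -3*t^2 + t]
  [-9*t^2/2 + 3*t, 3*t^2/2 + 2*t, 3*t^2 + t + 1]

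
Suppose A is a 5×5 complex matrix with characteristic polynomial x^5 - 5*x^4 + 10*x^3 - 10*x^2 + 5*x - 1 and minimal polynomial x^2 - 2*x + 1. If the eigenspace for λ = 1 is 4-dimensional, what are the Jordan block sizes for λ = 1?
Block sizes for λ = 1: [2, 1, 1, 1]

Step 1 — from the characteristic polynomial, algebraic multiplicity of λ = 1 is 5. From dim ker(A − (1)·I) = 4, there are exactly 4 Jordan blocks for λ = 1.
Step 2 — from the minimal polynomial, the factor (x − 1)^2 tells us the largest block for λ = 1 has size 2.
Step 3 — with total size 5, 4 blocks, and largest block 2, the block sizes (in nonincreasing order) are [2, 1, 1, 1].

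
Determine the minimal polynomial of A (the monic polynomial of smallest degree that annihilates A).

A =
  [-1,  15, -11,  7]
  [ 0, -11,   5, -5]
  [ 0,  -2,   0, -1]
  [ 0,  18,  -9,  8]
x^3 + 3*x^2 + 3*x + 1

The characteristic polynomial is χ_A(x) = (x + 1)^4, so the eigenvalues are known. The minimal polynomial is
  m_A(x) = Π_λ (x − λ)^{k_λ}
where k_λ is the size of the *largest* Jordan block for λ (equivalently, the smallest k with (A − λI)^k v = 0 for every generalised eigenvector v of λ).

  λ = -1: largest Jordan block has size 3, contributing (x + 1)^3

So m_A(x) = (x + 1)^3 = x^3 + 3*x^2 + 3*x + 1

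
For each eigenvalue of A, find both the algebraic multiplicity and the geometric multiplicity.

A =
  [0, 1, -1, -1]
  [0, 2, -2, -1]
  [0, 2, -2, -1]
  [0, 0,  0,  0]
λ = 0: alg = 4, geom = 2

Step 1 — factor the characteristic polynomial to read off the algebraic multiplicities:
  χ_A(x) = x^4

Step 2 — compute geometric multiplicities via the rank-nullity identity g(λ) = n − rank(A − λI):
  rank(A − (0)·I) = 2, so dim ker(A − (0)·I) = n − 2 = 2

Summary:
  λ = 0: algebraic multiplicity = 4, geometric multiplicity = 2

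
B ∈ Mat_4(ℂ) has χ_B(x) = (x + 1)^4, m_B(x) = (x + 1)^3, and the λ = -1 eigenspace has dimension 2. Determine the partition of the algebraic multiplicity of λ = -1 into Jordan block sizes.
Block sizes for λ = -1: [3, 1]

Step 1 — from the characteristic polynomial, algebraic multiplicity of λ = -1 is 4. From dim ker(B − (-1)·I) = 2, there are exactly 2 Jordan blocks for λ = -1.
Step 2 — from the minimal polynomial, the factor (x + 1)^3 tells us the largest block for λ = -1 has size 3.
Step 3 — with total size 4, 2 blocks, and largest block 3, the block sizes (in nonincreasing order) are [3, 1].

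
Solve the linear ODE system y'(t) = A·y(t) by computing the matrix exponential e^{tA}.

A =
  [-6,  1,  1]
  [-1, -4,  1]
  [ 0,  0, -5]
e^{tA} =
  [-t*exp(-5*t) + exp(-5*t), t*exp(-5*t), t*exp(-5*t)]
  [-t*exp(-5*t), t*exp(-5*t) + exp(-5*t), t*exp(-5*t)]
  [0, 0, exp(-5*t)]

Strategy: write A = P · J · P⁻¹ where J is a Jordan canonical form, so e^{tA} = P · e^{tJ} · P⁻¹, and e^{tJ} can be computed block-by-block.

A has Jordan form
J =
  [-5,  1,  0]
  [ 0, -5,  0]
  [ 0,  0, -5]
(up to reordering of blocks).

Per-block formulas:
  For a 2×2 Jordan block J_2(-5): exp(t · J_2(-5)) = e^(-5t)·(I + t·N), where N is the 2×2 nilpotent shift.
  For a 1×1 block at λ = -5: exp(t · [-5]) = [e^(-5t)].

After assembling e^{tJ} and conjugating by P, we get:

e^{tA} =
  [-t*exp(-5*t) + exp(-5*t), t*exp(-5*t), t*exp(-5*t)]
  [-t*exp(-5*t), t*exp(-5*t) + exp(-5*t), t*exp(-5*t)]
  [0, 0, exp(-5*t)]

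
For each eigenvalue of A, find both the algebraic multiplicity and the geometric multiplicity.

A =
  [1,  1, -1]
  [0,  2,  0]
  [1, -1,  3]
λ = 2: alg = 3, geom = 2

Step 1 — factor the characteristic polynomial to read off the algebraic multiplicities:
  χ_A(x) = (x - 2)^3

Step 2 — compute geometric multiplicities via the rank-nullity identity g(λ) = n − rank(A − λI):
  rank(A − (2)·I) = 1, so dim ker(A − (2)·I) = n − 1 = 2

Summary:
  λ = 2: algebraic multiplicity = 3, geometric multiplicity = 2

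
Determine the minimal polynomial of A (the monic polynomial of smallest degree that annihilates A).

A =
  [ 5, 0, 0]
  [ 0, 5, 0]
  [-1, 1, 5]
x^2 - 10*x + 25

The characteristic polynomial is χ_A(x) = (x - 5)^3, so the eigenvalues are known. The minimal polynomial is
  m_A(x) = Π_λ (x − λ)^{k_λ}
where k_λ is the size of the *largest* Jordan block for λ (equivalently, the smallest k with (A − λI)^k v = 0 for every generalised eigenvector v of λ).

  λ = 5: largest Jordan block has size 2, contributing (x − 5)^2

So m_A(x) = (x - 5)^2 = x^2 - 10*x + 25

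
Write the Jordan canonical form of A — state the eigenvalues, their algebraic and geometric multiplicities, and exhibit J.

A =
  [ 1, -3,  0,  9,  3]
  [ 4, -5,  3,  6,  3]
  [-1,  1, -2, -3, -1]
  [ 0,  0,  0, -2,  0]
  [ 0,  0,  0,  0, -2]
J_3(-2) ⊕ J_1(-2) ⊕ J_1(-2)

The characteristic polynomial is
  det(x·I − A) = x^5 + 10*x^4 + 40*x^3 + 80*x^2 + 80*x + 32 = (x + 2)^5

Eigenvalues and multiplicities (the geometric multiplicity of λ is n − rank(A − λI), which equals the number of Jordan blocks for λ):
  λ = -2: algebraic multiplicity = 5, geometric multiplicity = 3

Determining the block sizes for each eigenvalue:
  λ = -2: with am = 5 and gm = 3, the partition is not yet determined (e.g. several partitions of 5 into 3 parts exist). Let N = A − (-2)·I. Computing rank(N^1) = 2, rank(N^2) = 1, rank(N^3) = 0; the number of blocks of size ≥ j is rank(N^{j−1}) − rank(N^j), giving [3, 1, 1]. So we have 1 block(s) of size 3, 2 block(s) of size 1 → block sizes [3, 1, 1]

Assembling the blocks gives a Jordan form
J =
  [-2,  1,  0,  0,  0]
  [ 0, -2,  1,  0,  0]
  [ 0,  0, -2,  0,  0]
  [ 0,  0,  0, -2,  0]
  [ 0,  0,  0,  0, -2]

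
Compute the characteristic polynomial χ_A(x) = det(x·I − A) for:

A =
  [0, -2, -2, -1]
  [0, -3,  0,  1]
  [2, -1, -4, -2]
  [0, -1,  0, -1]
x^4 + 8*x^3 + 24*x^2 + 32*x + 16

Expanding det(x·I − A) (e.g. by cofactor expansion or by noting that A is similar to its Jordan form J, which has the same characteristic polynomial as A) gives
  χ_A(x) = x^4 + 8*x^3 + 24*x^2 + 32*x + 16
which factors as (x + 2)^4. The eigenvalues (with algebraic multiplicities) are λ = -2 with multiplicity 4.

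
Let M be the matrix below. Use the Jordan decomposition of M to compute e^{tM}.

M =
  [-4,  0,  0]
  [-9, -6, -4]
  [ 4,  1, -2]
e^{tM} =
  [exp(-4*t), 0, 0]
  [t^2*exp(-4*t) - 9*t*exp(-4*t), -2*t*exp(-4*t) + exp(-4*t), -4*t*exp(-4*t)]
  [-t^2*exp(-4*t)/2 + 4*t*exp(-4*t), t*exp(-4*t), 2*t*exp(-4*t) + exp(-4*t)]

Strategy: write M = P · J · P⁻¹ where J is a Jordan canonical form, so e^{tM} = P · e^{tJ} · P⁻¹, and e^{tJ} can be computed block-by-block.

M has Jordan form
J =
  [-4,  1,  0]
  [ 0, -4,  1]
  [ 0,  0, -4]
(up to reordering of blocks).

Per-block formulas:
  For a 3×3 Jordan block J_3(-4): exp(t · J_3(-4)) = e^(-4t)·(I + t·N + (t^2/2)·N^2), where N is the 3×3 nilpotent shift.

After assembling e^{tJ} and conjugating by P, we get:

e^{tM} =
  [exp(-4*t), 0, 0]
  [t^2*exp(-4*t) - 9*t*exp(-4*t), -2*t*exp(-4*t) + exp(-4*t), -4*t*exp(-4*t)]
  [-t^2*exp(-4*t)/2 + 4*t*exp(-4*t), t*exp(-4*t), 2*t*exp(-4*t) + exp(-4*t)]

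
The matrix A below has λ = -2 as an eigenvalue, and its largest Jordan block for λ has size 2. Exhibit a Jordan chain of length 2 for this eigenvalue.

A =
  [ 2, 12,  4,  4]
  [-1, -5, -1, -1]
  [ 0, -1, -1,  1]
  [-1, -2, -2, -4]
A Jordan chain for λ = -2 of length 2:
v_1 = (4, -1, 0, -1)ᵀ
v_2 = (1, 0, 0, 0)ᵀ

Let N = A − (-2)·I. We want v_2 with N^2 v_2 = 0 but N^1 v_2 ≠ 0; then v_{j-1} := N · v_j for j = 2, …, 2.

Pick v_2 = (1, 0, 0, 0)ᵀ.
Then v_1 = N · v_2 = (4, -1, 0, -1)ᵀ.

Sanity check: (A − (-2)·I) v_1 = (0, 0, 0, 0)ᵀ = 0. ✓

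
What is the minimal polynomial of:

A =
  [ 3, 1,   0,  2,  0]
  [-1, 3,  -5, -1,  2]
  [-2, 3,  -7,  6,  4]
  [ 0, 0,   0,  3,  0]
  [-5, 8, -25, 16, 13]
x^3 - 9*x^2 + 27*x - 27

The characteristic polynomial is χ_A(x) = (x - 3)^5, so the eigenvalues are known. The minimal polynomial is
  m_A(x) = Π_λ (x − λ)^{k_λ}
where k_λ is the size of the *largest* Jordan block for λ (equivalently, the smallest k with (A − λI)^k v = 0 for every generalised eigenvector v of λ).

  λ = 3: largest Jordan block has size 3, contributing (x − 3)^3

So m_A(x) = (x - 3)^3 = x^3 - 9*x^2 + 27*x - 27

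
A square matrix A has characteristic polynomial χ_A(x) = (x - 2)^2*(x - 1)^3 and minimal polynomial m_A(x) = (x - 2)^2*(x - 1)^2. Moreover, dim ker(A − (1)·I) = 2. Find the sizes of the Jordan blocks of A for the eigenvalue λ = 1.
Block sizes for λ = 1: [2, 1]

Step 1 — from the characteristic polynomial, algebraic multiplicity of λ = 1 is 3. From dim ker(A − (1)·I) = 2, there are exactly 2 Jordan blocks for λ = 1.
Step 2 — from the minimal polynomial, the factor (x − 1)^2 tells us the largest block for λ = 1 has size 2.
Step 3 — with total size 3, 2 blocks, and largest block 2, the block sizes (in nonincreasing order) are [2, 1].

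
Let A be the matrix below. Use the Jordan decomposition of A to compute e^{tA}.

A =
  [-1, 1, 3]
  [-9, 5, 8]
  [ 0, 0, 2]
e^{tA} =
  [-3*t*exp(2*t) + exp(2*t), t*exp(2*t), -t^2*exp(2*t)/2 + 3*t*exp(2*t)]
  [-9*t*exp(2*t), 3*t*exp(2*t) + exp(2*t), -3*t^2*exp(2*t)/2 + 8*t*exp(2*t)]
  [0, 0, exp(2*t)]

Strategy: write A = P · J · P⁻¹ where J is a Jordan canonical form, so e^{tA} = P · e^{tJ} · P⁻¹, and e^{tJ} can be computed block-by-block.

A has Jordan form
J =
  [2, 1, 0]
  [0, 2, 1]
  [0, 0, 2]
(up to reordering of blocks).

Per-block formulas:
  For a 3×3 Jordan block J_3(2): exp(t · J_3(2)) = e^(2t)·(I + t·N + (t^2/2)·N^2), where N is the 3×3 nilpotent shift.

After assembling e^{tJ} and conjugating by P, we get:

e^{tA} =
  [-3*t*exp(2*t) + exp(2*t), t*exp(2*t), -t^2*exp(2*t)/2 + 3*t*exp(2*t)]
  [-9*t*exp(2*t), 3*t*exp(2*t) + exp(2*t), -3*t^2*exp(2*t)/2 + 8*t*exp(2*t)]
  [0, 0, exp(2*t)]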